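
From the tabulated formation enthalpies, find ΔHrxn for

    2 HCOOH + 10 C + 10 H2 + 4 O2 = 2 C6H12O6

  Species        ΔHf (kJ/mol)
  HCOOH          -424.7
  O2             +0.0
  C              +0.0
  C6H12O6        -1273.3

ΔHrxn = -1697.2 kJ/mol

Products: 2·(-1273.3) = -2546.6
Reactants: 2·(-424.7) + 10·(+0.0) + 10·(+0.0) + 4·(+0.0) = -849.4
ΔHrxn = (-2546.6) − (-849.4) = -1697.2 kJ/mol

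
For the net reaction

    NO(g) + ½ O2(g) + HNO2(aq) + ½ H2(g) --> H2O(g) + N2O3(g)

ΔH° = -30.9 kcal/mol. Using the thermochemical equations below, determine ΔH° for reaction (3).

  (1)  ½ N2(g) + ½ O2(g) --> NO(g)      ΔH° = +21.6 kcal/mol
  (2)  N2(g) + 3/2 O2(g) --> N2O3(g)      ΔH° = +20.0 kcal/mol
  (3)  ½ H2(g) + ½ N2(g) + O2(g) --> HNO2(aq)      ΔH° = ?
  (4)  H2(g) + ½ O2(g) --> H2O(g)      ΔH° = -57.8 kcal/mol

(1) reversed (reverse to put NO(g) on the reactant side): -21.6 kcal/mol
(2) as written (N2O3(g) already on the product side): +20.0 kcal/mol
(3) reversed (HNO2(aq) must end up as a reactant): contributes −x
(4) as written (H2O(g) already on the product side): -57.8 kcal/mol
-30.9 = (-21.6) + (+20.0) + (-57.8) − x
x = (-30.9 − (-59.4)) / (-1) = -28.5 kcal/mol

ΔH° = -28.5 kcal/mol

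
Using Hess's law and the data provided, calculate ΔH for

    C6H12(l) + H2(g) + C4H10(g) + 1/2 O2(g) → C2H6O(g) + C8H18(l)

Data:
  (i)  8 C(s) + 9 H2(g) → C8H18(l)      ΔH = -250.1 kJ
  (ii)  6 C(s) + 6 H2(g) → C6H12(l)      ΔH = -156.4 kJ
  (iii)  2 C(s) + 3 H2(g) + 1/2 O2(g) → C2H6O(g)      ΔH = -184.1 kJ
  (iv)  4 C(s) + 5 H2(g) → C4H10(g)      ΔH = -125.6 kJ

(i) as written (C8H18(l) already on the product side): -250.1 kJ
(ii) reversed (C6H12(l) must end up as a reactant): +156.4 kJ
(iii) as written (C2H6O(g) already on the product side): -184.1 kJ
(iv) reversed (C4H10(g) must end up as a reactant): +125.6 kJ
ΔH = (-250.1) + (+156.4) + (-184.1) + (+125.6) = -152.2 kJ

ΔH = -152.2 kJ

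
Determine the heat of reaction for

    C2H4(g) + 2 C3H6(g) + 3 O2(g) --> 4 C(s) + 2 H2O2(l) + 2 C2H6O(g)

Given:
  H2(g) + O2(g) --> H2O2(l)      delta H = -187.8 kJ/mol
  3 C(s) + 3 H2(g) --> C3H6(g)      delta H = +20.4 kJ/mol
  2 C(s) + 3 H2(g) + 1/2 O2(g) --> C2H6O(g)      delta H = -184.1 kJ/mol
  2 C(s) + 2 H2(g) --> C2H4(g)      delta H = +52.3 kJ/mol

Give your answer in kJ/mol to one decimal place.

delta H = -836.9 kJ/mol

equation 1 × 2 (scale by 2 for the 2 H2O2(l)): (2)·(-187.8) = -375.6 kJ/mol
equation 2 reversed and × 2 (C3H6(g) must end up as a reactant; ×2 to match 2 C3H6(g) in the target): (-2)·(+20.4) = -40.8 kJ/mol
equation 3 × 2 (scale by 2 for the 2 C2H6O(g)): (2)·(-184.1) = -368.2 kJ/mol
equation 4 reversed (C2H4(g) must end up as a reactant): -52.3 kJ/mol
delta H = (2)·(-187.8) + (-2)·(+20.4) + (2)·(-184.1) + (-1)·(+52.3) = -836.9 kJ/mol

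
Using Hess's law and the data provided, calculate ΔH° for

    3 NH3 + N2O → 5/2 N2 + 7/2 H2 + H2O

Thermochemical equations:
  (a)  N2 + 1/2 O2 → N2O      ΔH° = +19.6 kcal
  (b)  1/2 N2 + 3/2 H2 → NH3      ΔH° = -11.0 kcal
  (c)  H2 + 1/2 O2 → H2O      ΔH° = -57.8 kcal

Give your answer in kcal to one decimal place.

ΔH° = -44.4 kcal

(a) reversed (N2O must end up as a reactant): -19.6 kcal
(b) reversed and × 3 (NH3 must end up as a reactant; scale by 3 for the 3 NH3): (-3)·(-11.0) = +33.0 kcal
(c) as written (H2O already on the product side): -57.8 kcal
Summing the manipulated equations, ΔH° = (-19.6) + (+33.0) + (-57.8) = -44.4 kcal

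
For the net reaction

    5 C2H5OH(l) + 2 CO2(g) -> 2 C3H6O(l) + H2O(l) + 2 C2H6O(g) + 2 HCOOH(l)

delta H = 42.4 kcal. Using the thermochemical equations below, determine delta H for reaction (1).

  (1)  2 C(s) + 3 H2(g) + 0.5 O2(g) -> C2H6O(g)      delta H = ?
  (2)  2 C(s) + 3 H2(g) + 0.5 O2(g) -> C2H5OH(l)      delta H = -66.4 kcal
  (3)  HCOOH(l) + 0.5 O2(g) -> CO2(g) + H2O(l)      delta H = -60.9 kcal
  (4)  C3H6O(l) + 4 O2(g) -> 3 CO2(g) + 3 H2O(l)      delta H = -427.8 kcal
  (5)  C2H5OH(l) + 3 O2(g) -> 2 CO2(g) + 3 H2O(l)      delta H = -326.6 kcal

(1) × 2: contributes 2·x
(2) reversed and × 2: (-2)·(-66.4) = +132.8 kcal
(3) reversed and × 2: (-2)·(-60.9) = +121.8 kcal
(4) reversed and × 2: (-2)·(-427.8) = +855.6 kcal
(5) × 3: (3)·(-326.6) = -979.8 kcal
+42.4 = (+132.8) + (+121.8) + (+855.6) + (-979.8) + 2·x
x = (+42.4 − (+130.4)) / (2) = -44.0 kcal

delta H = -44.0 kcal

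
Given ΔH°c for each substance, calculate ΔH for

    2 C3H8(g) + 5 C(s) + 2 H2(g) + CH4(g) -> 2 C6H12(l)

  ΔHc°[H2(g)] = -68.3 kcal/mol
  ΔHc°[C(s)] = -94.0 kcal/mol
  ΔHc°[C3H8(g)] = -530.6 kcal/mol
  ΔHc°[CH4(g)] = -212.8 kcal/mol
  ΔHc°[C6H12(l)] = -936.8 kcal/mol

ΔH = -7.0 kcal/mol

Using ΔH = Σ nΔHc°(reactants) − Σ nΔHc°(products):
= [2·(-530.6) + 5·(-94.0) + 2·(-68.3) + 1·(-212.8)] − [2·(-936.8)]
= -7.0 kcal/mol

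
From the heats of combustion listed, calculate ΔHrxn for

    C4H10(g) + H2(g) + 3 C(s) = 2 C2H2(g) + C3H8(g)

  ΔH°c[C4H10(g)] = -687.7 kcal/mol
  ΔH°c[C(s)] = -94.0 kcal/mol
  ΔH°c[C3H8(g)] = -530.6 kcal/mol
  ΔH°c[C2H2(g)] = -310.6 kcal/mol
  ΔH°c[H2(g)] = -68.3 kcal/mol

ΔHrxn = 113.8 kcal/mol

With combustion enthalpies, reactants minus products:
= [1·(-687.7) + 1·(-68.3) + 3·(-94.0)] − [2·(-310.6) + 1·(-530.6)]
= 113.8 kcal/mol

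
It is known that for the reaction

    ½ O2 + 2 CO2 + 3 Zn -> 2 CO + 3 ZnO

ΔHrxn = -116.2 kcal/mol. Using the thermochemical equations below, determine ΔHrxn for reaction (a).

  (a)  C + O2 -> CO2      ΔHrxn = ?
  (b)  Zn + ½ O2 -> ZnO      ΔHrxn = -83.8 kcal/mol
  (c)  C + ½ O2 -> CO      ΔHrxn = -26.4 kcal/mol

ΔHrxn = -94.0 kcal/mol

(a) reversed and × 2: contributes −2·x
(b) × 3: (3)·(-83.8) = -251.4 kcal/mol
(c) × 2: (2)·(-26.4) = -52.8 kcal/mol
-116.2 = (-251.4) + (-52.8) − 2·x
x = (-116.2 − (-304.2)) / (-2) = -94.0 kcal/mol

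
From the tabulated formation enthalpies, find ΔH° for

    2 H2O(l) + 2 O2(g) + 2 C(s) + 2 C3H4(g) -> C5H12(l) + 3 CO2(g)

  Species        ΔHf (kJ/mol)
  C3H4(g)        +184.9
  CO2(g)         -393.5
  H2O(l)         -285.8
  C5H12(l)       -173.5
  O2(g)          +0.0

ΔH° = -1152.2 kJ/mol

Products: 1·(-173.5) + 3·(-393.5) = -1354.0
Reactants: 2·(-285.8) + 2·(+0.0) + 2·(+0.0) + 2·(+184.9) = -201.8
ΔH° = (-1354.0) − (-201.8) = -1152.2 kJ/mol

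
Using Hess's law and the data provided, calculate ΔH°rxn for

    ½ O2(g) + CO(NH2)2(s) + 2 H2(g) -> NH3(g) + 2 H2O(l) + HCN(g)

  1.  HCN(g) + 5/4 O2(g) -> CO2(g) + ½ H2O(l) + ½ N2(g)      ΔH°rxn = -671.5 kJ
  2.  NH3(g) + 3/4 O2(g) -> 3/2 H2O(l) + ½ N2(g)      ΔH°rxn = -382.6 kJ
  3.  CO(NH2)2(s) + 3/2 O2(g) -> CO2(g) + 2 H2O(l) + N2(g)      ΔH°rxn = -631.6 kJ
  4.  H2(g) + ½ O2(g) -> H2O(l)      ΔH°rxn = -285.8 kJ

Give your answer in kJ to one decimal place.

ΔH°rxn = -149.1 kJ

eq. 1 reversed (HCN(g) must end up as a product): +671.5 kJ
eq. 2 reversed (NH3(g) must end up as a product): +382.6 kJ
eq. 3 as written (CO(NH2)2(s) already on the reactant side): -631.6 kJ
eq. 4 × 2 (scale by 2 for the 2 H2(g)): (2)·(-285.8) = -571.6 kJ
ΔH°rxn = (+671.5) + (+382.6) + (-631.6) + (-571.6) = -149.1 kJ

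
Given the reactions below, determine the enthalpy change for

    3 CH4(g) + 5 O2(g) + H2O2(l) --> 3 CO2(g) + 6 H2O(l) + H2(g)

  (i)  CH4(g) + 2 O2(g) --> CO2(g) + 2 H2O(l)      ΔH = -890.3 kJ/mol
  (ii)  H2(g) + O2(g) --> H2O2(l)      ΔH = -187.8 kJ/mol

ΔH = -2483.1 kJ/mol

(i) × 3 (scale by 3 for the 3 CH4(g)): (3)·(-890.3) = -2670.9 kJ/mol
(ii) reversed (reverse to put H2O2(l) on the reactant side): +187.8 kJ/mol
Since enthalpy is a state function, ΔH = (3)·(-890.3) + (-1)·(-187.8) = -2483.1 kJ/mol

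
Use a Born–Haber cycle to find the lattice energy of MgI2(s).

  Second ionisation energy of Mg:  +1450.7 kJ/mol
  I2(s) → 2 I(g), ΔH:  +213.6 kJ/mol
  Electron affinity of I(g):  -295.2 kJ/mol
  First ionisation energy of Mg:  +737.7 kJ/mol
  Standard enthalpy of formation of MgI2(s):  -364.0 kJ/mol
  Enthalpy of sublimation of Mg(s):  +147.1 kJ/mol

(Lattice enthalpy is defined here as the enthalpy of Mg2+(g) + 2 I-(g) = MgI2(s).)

U = -2322.7 kJ/mol

ΔHf° = 1·ΔHsub + 1·(ΣIE) + 1·D(I2) + 2·EA + U
-364.0 = 1·(+147.1) + 1·(+2188.4) + 1·(+213.6) + 2·(-295.2) + U
U = -364.0 − (+1958.7) = -2322.7 kJ/mol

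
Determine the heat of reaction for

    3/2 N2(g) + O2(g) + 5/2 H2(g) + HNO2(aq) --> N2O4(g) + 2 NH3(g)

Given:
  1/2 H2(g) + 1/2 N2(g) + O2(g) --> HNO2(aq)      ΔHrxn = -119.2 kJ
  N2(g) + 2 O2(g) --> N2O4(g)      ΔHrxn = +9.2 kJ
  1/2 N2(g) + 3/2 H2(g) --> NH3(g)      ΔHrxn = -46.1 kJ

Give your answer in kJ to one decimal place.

equation 1 reversed (HNO2(aq) must end up as a reactant): +119.2 kJ
equation 2 as written (N2O4(g) already on the product side): +9.2 kJ
equation 3 × 2 (×2 to match 2 NH3(g) in the target): (2)·(-46.1) = -92.2 kJ
Summing the manipulated equations, ΔHrxn = (+119.2) + (+9.2) + (-92.2) = 36.2 kJ

ΔHrxn = 36.2 kJ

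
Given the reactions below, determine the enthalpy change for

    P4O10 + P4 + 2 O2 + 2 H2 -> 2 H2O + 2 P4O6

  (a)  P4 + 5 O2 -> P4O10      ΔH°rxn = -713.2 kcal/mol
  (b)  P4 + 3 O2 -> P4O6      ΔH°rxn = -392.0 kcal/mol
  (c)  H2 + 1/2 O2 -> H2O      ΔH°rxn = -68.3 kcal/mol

(a) reversed: +713.2 kcal/mol
(b) × 2: (2)·(-392.0) = -784.0 kcal/mol
(c) × 2: (2)·(-68.3) = -136.6 kcal/mol
ΔH°rxn = (-1)·(-713.2) + (2)·(-392.0) + (2)·(-68.3) = -207.4 kcal/mol

ΔH°rxn = -207.4 kcal/mol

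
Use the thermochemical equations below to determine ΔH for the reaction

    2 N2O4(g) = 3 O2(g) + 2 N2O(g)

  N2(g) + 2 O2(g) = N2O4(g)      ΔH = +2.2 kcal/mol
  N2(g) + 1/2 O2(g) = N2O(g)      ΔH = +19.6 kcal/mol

ΔH = 34.8 kcal/mol

equation 1 reversed and × 2 (reverse to put N2O4(g) on the reactant side; scale by 2 for the 2 N2O4(g)): (-2)·(+2.2) = -4.4 kcal/mol
equation 2 × 2 (×2 to match 2 N2O(g) in the target): (2)·(+19.6) = +39.2 kcal/mol
By Hess's law, ΔH = (-2)·(+2.2) + (2)·(+19.6) = 34.8 kcal/mol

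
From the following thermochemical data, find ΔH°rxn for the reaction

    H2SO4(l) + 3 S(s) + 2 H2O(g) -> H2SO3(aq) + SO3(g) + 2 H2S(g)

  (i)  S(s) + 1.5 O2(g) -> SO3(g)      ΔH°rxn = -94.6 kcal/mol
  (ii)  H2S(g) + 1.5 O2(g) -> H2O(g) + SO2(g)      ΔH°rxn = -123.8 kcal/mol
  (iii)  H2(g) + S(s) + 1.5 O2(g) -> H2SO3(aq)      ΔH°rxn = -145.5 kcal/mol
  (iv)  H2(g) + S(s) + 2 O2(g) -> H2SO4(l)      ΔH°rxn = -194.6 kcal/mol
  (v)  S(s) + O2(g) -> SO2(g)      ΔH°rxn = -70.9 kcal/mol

(i) as written: -94.6 kcal/mol
(ii) reversed and × 2: (-2)·(-123.8) = +247.6 kcal/mol
(iii) as written: -145.5 kcal/mol
(iv) reversed: +194.6 kcal/mol
(v) × 2: (2)·(-70.9) = -141.8 kcal/mol
ΔH°rxn = (1)·(-94.6) + (-2)·(-123.8) + (1)·(-145.5) + (-1)·(-194.6) + (2)·(-70.9) = 60.3 kcal/mol

ΔH°rxn = 60.3 kcal/mol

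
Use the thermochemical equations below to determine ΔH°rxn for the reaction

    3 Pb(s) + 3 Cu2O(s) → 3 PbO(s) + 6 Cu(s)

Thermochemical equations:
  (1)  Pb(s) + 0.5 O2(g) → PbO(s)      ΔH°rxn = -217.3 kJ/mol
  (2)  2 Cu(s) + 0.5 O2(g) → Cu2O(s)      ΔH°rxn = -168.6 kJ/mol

ΔH°rxn = -146.1 kJ/mol

(1) × 3: (3)·(-217.3) = -651.9 kJ/mol
(2) reversed and × 3: (-3)·(-168.6) = +505.8 kJ/mol
Summing the manipulated equations, ΔH°rxn = (3)·(-217.3) + (-3)·(-168.6) = -146.1 kJ/mol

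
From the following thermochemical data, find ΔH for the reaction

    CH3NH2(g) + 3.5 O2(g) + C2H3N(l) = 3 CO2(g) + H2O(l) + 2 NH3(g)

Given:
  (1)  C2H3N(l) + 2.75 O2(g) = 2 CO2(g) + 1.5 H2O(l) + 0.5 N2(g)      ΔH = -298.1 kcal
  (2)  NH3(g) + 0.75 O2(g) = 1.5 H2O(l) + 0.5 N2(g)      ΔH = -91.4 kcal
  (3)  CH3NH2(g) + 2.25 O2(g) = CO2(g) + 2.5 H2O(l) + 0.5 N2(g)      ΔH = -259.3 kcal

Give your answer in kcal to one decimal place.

(1) as written: -298.1 kcal
(2) reversed and × 2: (-2)·(-91.4) = +182.8 kcal
(3) as written: -259.3 kcal
By Hess's law, ΔH = (1)·(-298.1) + (-2)·(-91.4) + (1)·(-259.3) = -374.6 kcal

ΔH = -374.6 kcal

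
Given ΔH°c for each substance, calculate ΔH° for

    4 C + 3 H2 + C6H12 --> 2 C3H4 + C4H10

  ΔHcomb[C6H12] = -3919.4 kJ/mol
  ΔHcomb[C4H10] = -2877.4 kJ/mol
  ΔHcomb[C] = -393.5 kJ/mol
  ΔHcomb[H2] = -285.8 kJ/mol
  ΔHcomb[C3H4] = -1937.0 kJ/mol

Using ΔH = Σ nΔHc°(reactants) − Σ nΔHc°(products):
= [4·(-393.5) + 3·(-285.8) + 1·(-3919.4)] − [2·(-1937.0) + 1·(-2877.4)]
= 400.6 kJ/mol

ΔH° = 400.6 kJ/mol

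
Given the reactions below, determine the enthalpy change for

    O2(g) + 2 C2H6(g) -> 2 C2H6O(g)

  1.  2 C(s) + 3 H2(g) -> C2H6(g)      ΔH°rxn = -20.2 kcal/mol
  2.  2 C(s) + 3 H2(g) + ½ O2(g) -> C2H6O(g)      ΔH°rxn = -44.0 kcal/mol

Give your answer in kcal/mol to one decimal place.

ΔH°rxn = -47.6 kcal/mol

eq. 1 reversed and × 2 (C2H6(g) must end up as a reactant; ×2 to match 2 C2H6(g) in the target): (-2)·(-20.2) = +40.4 kcal/mol
eq. 2 × 2 (×2 to match 2 C2H6O(g) in the target): (2)·(-44.0) = -88.0 kcal/mol
Summing the manipulated equations, ΔH°rxn = (-2)·(-20.2) + (2)·(-44.0) = -47.6 kcal/mol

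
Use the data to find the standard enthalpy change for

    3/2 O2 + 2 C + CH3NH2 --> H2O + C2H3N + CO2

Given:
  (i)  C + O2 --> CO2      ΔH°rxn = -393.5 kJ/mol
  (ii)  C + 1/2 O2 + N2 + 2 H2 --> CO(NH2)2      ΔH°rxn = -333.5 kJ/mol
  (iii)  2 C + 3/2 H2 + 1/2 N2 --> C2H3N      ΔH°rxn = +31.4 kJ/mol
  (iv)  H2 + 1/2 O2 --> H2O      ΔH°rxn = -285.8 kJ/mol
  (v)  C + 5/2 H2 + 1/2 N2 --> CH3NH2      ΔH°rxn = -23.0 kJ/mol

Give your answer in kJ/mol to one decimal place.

ΔH°rxn = -624.9 kJ/mol

(i) as written: -393.5 kJ/mol
(ii): not needed.
(iii) as written: +31.4 kJ/mol
(iv) as written: -285.8 kJ/mol
(v) reversed: +23.0 kJ/mol
By Hess's law, ΔH°rxn = (1)·(-393.5) + (1)·(+31.4) + (1)·(-285.8) + (-1)·(-23.0) = -624.9 kJ/mol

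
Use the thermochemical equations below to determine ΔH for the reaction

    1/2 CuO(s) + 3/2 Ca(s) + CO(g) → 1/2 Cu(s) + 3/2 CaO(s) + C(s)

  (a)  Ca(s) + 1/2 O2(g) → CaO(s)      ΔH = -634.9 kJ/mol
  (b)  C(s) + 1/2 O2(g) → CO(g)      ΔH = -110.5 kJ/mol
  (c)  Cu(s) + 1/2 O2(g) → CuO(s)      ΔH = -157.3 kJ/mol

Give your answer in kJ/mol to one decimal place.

ΔH = -763.2 kJ/mol

(a) × 3/2 (×3/2 to match 3/2 CaO(s) in the target): (3/2)·(-634.9) = -952.35 kJ/mol
(b) reversed (CO(g) must end up as a reactant): +110.5 kJ/mol
(c) reversed and × 1/2 (reverse to put CuO(s) on the reactant side; ×1/2 to match 1/2 CuO(s) in the target): (-1/2)·(-157.3) = +78.65 kJ/mol
Combining the equations, ΔH = (3/2)·(-634.9) + (-1)·(-110.5) + (-1/2)·(-157.3) = -763.2 kJ/mol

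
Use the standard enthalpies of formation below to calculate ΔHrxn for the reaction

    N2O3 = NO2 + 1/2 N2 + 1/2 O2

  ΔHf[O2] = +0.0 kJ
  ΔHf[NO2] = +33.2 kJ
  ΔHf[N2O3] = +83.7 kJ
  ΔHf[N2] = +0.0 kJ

ΔHrxn = -50.5 kJ

Products: 1·(+33.2) + 1/2·(+0.0) + 1/2·(+0.0) = +33.2
Reactants: 1·(+83.7) = +83.7
ΔHrxn = (+33.2) − (+83.7) = -50.5 kJ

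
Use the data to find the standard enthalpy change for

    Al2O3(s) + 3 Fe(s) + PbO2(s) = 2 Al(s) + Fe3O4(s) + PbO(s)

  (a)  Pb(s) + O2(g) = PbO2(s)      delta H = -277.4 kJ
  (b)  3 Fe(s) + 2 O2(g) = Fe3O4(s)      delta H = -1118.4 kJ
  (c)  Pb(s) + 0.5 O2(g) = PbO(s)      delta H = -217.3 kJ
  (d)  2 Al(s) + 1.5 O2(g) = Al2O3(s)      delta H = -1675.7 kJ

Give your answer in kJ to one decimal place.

delta H = 617.4 kJ

(a) reversed (PbO2(s) must end up as a reactant): +277.4 kJ
(b) as written (Fe3O4(s) already on the product side): -1118.4 kJ
(c) as written (PbO(s) already on the product side): -217.3 kJ
(d) reversed (Al2O3(s) must end up as a reactant): +1675.7 kJ
Summing the manipulated equations, delta H = (+277.4) + (-1118.4) + (-217.3) + (+1675.7) = 617.4 kJ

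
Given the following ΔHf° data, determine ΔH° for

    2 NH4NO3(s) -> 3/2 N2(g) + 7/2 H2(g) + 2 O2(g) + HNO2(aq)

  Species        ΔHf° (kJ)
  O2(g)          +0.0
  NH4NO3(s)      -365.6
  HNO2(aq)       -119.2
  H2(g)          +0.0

Products: 3/2·(+0.0) + 7/2·(+0.0) + 2·(+0.0) + 1·(-119.2) = -119.2
Reactants: 2·(-365.6) = -731.2
ΔH° = (-119.2) − (-731.2) = 612.0 kJ

ΔH° = 612.0 kJ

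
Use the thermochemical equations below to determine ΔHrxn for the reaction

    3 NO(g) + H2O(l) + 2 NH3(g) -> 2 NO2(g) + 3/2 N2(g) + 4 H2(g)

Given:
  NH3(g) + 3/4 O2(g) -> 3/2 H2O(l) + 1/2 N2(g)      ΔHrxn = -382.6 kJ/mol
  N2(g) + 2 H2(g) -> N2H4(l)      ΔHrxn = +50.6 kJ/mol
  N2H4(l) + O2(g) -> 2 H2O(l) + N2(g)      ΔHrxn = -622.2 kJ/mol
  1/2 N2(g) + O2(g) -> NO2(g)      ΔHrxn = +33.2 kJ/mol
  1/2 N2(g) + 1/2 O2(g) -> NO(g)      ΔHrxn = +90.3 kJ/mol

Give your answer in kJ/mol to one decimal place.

ΔHrxn = 173.5 kJ/mol

equation 1 × 2: (2)·(-382.6) = -765.2 kJ/mol
equation 2 reversed and × 2: (-2)·(+50.6) = -101.2 kJ/mol
equation 3 reversed and × 2: (-2)·(-622.2) = +1244.4 kJ/mol
equation 4 × 2: (2)·(+33.2) = +66.4 kJ/mol
equation 5 reversed and × 3: (-3)·(+90.3) = -270.9 kJ/mol
Combining the equations, ΔHrxn = (2)·(-382.6) + (-2)·(+50.6) + (-2)·(-622.2) + (2)·(+33.2) + (-3)·(+90.3) = 173.5 kJ/mol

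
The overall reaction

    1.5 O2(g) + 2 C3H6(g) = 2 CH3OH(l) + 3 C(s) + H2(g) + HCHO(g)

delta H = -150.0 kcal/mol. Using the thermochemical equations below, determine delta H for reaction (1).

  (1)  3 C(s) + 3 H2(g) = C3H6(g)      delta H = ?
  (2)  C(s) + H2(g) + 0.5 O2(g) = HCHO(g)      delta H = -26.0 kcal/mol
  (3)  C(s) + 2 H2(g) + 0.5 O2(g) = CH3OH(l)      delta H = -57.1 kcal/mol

delta H = 4.9 kcal/mol

(1) reversed and × 2 (C3H6(g) must end up as a reactant; scale by 2 for the 2 C3H6(g)): contributes −2·x
(2) as written (HCHO(g) already on the product side): -26.0 kcal/mol
(3) × 2 (scale by 2 for the 2 CH3OH(l)): (2)·(-57.1) = -114.2 kcal/mol
-150.0 = (-26.0) + (-114.2) − 2·x
x = (-150.0 − (-140.2)) / (-2) = 4.9 kcal/mol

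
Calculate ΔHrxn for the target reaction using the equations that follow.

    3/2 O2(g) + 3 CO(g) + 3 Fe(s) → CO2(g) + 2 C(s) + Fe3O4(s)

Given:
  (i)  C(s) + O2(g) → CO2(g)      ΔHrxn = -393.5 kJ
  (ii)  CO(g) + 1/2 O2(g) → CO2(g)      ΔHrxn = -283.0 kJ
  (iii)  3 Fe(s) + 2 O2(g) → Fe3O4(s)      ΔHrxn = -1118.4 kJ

(i) reversed and × 2 (C(s) must end up as a product; scale by 2 for the 2 C(s)): (-2)·(-393.5) = +787.0 kJ
(ii) × 3 (×3 to match 3 CO(g) in the target): (3)·(-283.0) = -849.0 kJ
(iii) as written (Fe3O4(s) already on the product side): -1118.4 kJ
ΔHrxn = (+787.0) + (-849.0) + (-1118.4) = -1180.4 kJ

ΔHrxn = -1180.4 kJ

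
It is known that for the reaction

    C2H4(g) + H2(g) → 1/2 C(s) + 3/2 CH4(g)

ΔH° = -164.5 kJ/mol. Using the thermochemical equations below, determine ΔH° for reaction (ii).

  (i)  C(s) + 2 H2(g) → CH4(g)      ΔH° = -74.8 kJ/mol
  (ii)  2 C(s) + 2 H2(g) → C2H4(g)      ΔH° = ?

ΔH° = 52.3 kJ/mol

(i) × 3/2 (scale by 3/2 for the 3/2 CH4(g)): (3/2)·(-74.8) = -112.2 kJ/mol
(ii) reversed (C2H4(g) must end up as a reactant): contributes −x
-164.5 = (-112.2) − x
x = (-164.5 − (-112.2)) / (-1) = 52.3 kJ/mol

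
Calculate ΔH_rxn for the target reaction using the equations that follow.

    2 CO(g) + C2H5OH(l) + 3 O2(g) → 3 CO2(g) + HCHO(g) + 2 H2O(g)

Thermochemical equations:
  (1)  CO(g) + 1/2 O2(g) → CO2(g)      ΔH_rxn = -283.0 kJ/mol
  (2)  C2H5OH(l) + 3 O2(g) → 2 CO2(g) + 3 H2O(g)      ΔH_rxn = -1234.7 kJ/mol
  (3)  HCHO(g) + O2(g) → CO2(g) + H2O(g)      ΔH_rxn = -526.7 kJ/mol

ΔH_rxn = -1274.0 kJ/mol

(1) × 2 (×2 to match 2 CO(g) in the target): (2)·(-283.0) = -566.0 kJ/mol
(2) as written (C2H5OH(l) already on the reactant side): -1234.7 kJ/mol
(3) reversed (HCHO(g) must end up as a product): +526.7 kJ/mol
ΔH_rxn = (2)·(-283.0) + (1)·(-1234.7) + (-1)·(-526.7) = -1274.0 kJ/mol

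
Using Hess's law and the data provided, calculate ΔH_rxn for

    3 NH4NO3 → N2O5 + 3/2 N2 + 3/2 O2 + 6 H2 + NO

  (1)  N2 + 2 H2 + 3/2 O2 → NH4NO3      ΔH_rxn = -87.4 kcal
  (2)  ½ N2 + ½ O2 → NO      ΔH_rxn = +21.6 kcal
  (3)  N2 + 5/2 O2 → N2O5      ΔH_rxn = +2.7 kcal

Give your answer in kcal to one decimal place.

(1) reversed and × 3: (-3)·(-87.4) = +262.2 kcal
(2) as written: +21.6 kcal
(3) as written: +2.7 kcal
Summing the manipulated equations, ΔH_rxn = (+262.2) + (+21.6) + (+2.7) = 286.5 kcal

ΔH_rxn = 286.5 kcal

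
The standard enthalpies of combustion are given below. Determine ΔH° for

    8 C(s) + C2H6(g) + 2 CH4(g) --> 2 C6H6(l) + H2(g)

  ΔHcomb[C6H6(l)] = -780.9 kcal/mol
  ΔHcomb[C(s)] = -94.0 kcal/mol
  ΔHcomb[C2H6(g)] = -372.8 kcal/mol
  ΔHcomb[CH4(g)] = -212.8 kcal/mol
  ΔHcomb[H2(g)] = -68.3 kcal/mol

Using ΔH = Σ nΔHc°(reactants) − Σ nΔHc°(products):
= [8·(-94.0) + 1·(-372.8) + 2·(-212.8)] − [2·(-780.9) + 1·(-68.3)]
= 79.7 kcal/mol

ΔH° = 79.7 kcal/mol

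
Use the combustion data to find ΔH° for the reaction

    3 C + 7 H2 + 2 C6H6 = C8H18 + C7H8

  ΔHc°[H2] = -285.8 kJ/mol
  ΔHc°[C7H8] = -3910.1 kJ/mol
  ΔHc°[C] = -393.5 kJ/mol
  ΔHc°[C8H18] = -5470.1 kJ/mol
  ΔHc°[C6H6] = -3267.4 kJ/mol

With combustion enthalpies, reactants minus products:
= [3·(-393.5) + 7·(-285.8) + 2·(-3267.4)] − [1·(-5470.1) + 1·(-3910.1)]
= -335.7 kJ/mol

ΔH° = -335.7 kJ/mol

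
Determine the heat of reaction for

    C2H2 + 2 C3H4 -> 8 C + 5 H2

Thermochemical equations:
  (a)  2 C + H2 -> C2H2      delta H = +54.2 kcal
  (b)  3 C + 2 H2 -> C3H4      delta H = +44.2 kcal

delta H = -142.6 kcal

(a) reversed (C2H2 must end up as a reactant): -54.2 kcal
(b) reversed and × 2 (reverse to put C3H4 on the reactant side; scale by 2 for the 2 C3H4): (-2)·(+44.2) = -88.4 kcal
Summing the manipulated equations, delta H = (-1)·(+54.2) + (-2)·(+44.2) = -142.6 kcal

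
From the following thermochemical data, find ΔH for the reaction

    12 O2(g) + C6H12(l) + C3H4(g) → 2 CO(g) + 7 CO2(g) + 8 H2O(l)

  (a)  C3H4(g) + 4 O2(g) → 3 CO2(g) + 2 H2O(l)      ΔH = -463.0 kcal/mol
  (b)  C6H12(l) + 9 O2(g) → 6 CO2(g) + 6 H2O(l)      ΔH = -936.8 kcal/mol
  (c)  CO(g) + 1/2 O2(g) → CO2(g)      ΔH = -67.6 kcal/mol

(a) as written (C3H4(g) already on the reactant side): -463.0 kcal/mol
(b) as written (C6H12(l) already on the reactant side): -936.8 kcal/mol
(c) reversed and × 2 (CO(g) must end up as a product; scale by 2 for the 2 CO(g)): (-2)·(-67.6) = +135.2 kcal/mol
Combining the equations, ΔH = (-463.0) + (-936.8) + (+135.2) = -1264.6 kcal/mol

ΔH = -1264.6 kcal/mol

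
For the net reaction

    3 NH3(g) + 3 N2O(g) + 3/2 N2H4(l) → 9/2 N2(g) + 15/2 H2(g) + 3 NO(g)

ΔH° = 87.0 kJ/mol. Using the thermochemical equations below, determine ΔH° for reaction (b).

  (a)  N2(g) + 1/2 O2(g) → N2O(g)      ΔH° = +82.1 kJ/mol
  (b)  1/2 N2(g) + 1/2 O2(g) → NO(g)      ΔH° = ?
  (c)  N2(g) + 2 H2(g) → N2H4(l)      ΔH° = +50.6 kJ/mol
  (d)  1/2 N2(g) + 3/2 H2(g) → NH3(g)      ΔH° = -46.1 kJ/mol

ΔH° = 90.3 kJ/mol

(a) reversed and × 3: (-3)·(+82.1) = -246.3 kJ/mol
(b) × 3: contributes 3·x
(c) reversed and × 3/2: (-3/2)·(+50.6) = -75.9 kJ/mol
(d) reversed and × 3: (-3)·(-46.1) = +138.3 kJ/mol
+87.0 = (-246.3) + (-75.9) + (+138.3) + 3·x
x = (+87.0 − (-183.9)) / (3) = 90.3 kJ/mol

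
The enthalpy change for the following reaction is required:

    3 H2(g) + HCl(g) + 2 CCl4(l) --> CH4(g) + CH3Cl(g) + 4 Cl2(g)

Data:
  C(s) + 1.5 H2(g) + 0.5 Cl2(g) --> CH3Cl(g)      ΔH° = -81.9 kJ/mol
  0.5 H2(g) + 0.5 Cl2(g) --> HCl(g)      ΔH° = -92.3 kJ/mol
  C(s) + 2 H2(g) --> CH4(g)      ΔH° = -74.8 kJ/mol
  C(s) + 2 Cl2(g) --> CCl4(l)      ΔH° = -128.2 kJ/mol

equation 1 as written: -81.9 kJ/mol
equation 2 reversed: +92.3 kJ/mol
equation 3 as written: -74.8 kJ/mol
equation 4 reversed and × 2: (-2)·(-128.2) = +256.4 kJ/mol
ΔH° = (-81.9) + (+92.3) + (-74.8) + (+256.4) = 192.0 kJ/mol

ΔH° = 192.0 kJ/mol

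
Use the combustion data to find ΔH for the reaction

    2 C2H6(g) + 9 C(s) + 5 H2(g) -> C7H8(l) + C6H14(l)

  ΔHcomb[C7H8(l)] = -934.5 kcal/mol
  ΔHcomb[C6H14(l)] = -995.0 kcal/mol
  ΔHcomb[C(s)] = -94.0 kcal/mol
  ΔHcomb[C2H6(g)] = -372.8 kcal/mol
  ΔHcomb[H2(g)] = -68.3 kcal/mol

ΔH = -3.6 kcal/mol

Using ΔH = Σ nΔHc°(reactants) − Σ nΔHc°(products):
= [2·(-372.8) + 9·(-94.0) + 5·(-68.3)] − [1·(-934.5) + 1·(-995.0)]
= -3.6 kcal/mol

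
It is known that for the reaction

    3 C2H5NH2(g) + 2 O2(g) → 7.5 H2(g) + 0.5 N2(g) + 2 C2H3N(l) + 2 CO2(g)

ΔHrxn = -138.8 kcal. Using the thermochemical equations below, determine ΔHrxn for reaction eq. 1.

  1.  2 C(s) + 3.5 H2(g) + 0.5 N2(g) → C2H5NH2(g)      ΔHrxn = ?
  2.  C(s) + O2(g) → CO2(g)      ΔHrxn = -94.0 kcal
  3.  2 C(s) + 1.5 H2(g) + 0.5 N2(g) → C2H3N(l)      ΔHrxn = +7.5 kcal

eq. 1 reversed and × 3: contributes −3·x
eq. 2 × 2: (2)·(-94.0) = -188.0 kcal
eq. 3 × 2: (2)·(+7.5) = +15.0 kcal
-138.8 = (-188.0) + (+15.0) − 3·x
x = (-138.8 − (-173.0)) / (-3) = -11.4 kcal

ΔHrxn = -11.4 kcal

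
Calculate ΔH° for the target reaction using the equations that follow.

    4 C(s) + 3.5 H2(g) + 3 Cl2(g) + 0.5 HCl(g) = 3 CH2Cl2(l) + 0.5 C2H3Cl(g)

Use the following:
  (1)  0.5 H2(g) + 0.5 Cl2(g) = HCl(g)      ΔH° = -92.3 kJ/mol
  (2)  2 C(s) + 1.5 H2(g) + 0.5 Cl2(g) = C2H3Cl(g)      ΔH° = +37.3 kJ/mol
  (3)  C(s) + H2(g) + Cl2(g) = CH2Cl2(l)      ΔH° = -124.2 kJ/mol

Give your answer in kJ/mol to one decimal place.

ΔH° = -307.8 kJ/mol

(1) reversed and × 1/2 (reverse to put HCl(g) on the reactant side; scale by 1/2 for the 1/2 HCl(g)): (-1/2)·(-92.3) = +46.15 kJ/mol
(2) × 1/2 (scale by 1/2 for the 1/2 C2H3Cl(g)): (1/2)·(+37.3) = +18.65 kJ/mol
(3) × 3 (scale by 3 for the 3 CH2Cl2(l)): (3)·(-124.2) = -372.6 kJ/mol
Since enthalpy is a state function, ΔH° = (+46.15) + (+18.65) + (-372.6) = -307.8 kJ/mol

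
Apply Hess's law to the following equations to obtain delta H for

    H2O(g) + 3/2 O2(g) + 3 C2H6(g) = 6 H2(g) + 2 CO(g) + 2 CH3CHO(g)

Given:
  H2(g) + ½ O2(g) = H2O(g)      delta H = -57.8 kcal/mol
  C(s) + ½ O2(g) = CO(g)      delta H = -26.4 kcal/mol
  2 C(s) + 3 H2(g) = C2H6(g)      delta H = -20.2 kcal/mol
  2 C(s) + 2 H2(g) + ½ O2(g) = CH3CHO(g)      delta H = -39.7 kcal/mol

equation 1 reversed: +57.8 kcal/mol
equation 2 × 2: (2)·(-26.4) = -52.8 kcal/mol
equation 3 reversed and × 3: (-3)·(-20.2) = +60.6 kcal/mol
equation 4 × 2: (2)·(-39.7) = -79.4 kcal/mol
delta H = (+57.8) + (-52.8) + (+60.6) + (-79.4) = -13.8 kcal/mol

delta H = -13.8 kcal/mol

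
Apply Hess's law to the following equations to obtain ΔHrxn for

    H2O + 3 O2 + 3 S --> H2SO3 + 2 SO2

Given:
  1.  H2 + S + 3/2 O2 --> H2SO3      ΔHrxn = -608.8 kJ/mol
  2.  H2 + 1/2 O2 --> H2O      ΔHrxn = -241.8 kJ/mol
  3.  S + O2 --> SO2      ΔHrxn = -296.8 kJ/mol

eq. 1 as written (H2SO3 already on the product side): -608.8 kJ/mol
eq. 2 reversed (reverse to put H2O on the reactant side): +241.8 kJ/mol
eq. 3 × 2 (scale by 2 for the 2 SO2): (2)·(-296.8) = -593.6 kJ/mol
Combining the equations, ΔHrxn = (1)·(-608.8) + (-1)·(-241.8) + (2)·(-296.8) = -960.6 kJ/mol

ΔHrxn = -960.6 kJ/mol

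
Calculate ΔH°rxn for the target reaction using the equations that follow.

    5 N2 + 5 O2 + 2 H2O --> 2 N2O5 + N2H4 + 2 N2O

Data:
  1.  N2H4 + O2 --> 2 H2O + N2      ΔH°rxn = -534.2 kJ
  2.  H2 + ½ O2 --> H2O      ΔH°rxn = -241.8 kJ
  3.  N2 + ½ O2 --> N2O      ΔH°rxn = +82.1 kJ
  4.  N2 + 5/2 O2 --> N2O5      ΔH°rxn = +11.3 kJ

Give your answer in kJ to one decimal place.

ΔH°rxn = 721.0 kJ

eq. 1 reversed: +534.2 kJ
eq. 2: not needed.
eq. 3 × 2: (2)·(+82.1) = +164.2 kJ
eq. 4 × 2: (2)·(+11.3) = +22.6 kJ
ΔH°rxn = (-1)·(-534.2) + (2)·(+82.1) + (2)·(+11.3) = 721.0 kJ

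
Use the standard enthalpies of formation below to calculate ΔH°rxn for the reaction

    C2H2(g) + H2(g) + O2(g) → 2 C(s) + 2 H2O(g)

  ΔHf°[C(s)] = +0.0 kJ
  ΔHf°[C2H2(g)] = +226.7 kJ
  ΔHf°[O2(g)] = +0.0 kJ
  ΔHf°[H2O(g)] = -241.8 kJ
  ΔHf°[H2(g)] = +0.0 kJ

ΔH°rxn = Σ nΔHf°(products) − Σ nΔHf°(reactants).
Products: 2·(+0.0) + 2·(-241.8) = -483.6
Reactants: 1·(+226.7) + 1·(+0.0) + 1·(+0.0) = +226.7
ΔH°rxn = (-483.6) − (+226.7) = -710.3 kJ

ΔH°rxn = -710.3 kJ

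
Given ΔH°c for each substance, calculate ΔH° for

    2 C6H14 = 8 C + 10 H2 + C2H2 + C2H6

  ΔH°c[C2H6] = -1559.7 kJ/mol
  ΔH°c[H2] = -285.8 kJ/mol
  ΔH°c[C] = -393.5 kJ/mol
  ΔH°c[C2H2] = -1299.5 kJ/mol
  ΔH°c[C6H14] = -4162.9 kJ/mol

With combustion enthalpies, reactants minus products:
= [2·(-4162.9)] − [8·(-393.5) + 10·(-285.8) + 1·(-1299.5) + 1·(-1559.7)]
= 539.4 kJ/mol

ΔH° = 539.4 kJ/mol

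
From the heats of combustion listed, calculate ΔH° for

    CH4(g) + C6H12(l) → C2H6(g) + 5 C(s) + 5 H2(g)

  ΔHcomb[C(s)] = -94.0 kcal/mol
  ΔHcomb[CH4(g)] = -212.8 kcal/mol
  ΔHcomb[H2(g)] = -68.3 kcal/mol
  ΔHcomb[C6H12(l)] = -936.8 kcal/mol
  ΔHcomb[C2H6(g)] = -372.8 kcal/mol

ΔH° = 34.7 kcal/mol

With combustion enthalpies, reactants minus products:
= [1·(-212.8) + 1·(-936.8)] − [1·(-372.8) + 5·(-94.0) + 5·(-68.3)]
= 34.7 kcal/mol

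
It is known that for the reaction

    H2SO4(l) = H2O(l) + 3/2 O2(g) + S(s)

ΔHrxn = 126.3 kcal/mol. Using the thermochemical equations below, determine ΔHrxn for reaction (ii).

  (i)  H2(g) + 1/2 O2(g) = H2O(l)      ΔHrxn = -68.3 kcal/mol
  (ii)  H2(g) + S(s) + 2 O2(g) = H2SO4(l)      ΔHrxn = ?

(i) as written (H2O(l) already on the product side): -68.3 kcal/mol
(ii) reversed (reverse to put H2SO4(l) on the reactant side): contributes −x
+126.3 = (-68.3) − x
x = (+126.3 − (-68.3)) / (-1) = -194.6 kcal/mol

ΔHrxn = -194.6 kcal/mol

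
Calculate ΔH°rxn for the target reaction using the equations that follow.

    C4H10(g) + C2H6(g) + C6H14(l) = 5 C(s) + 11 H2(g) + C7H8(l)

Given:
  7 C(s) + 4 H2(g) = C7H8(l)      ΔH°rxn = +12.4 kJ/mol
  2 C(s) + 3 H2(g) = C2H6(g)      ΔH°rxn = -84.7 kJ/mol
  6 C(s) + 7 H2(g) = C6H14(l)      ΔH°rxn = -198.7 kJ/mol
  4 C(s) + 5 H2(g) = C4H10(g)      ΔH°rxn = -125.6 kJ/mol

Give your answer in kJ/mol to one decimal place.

equation 1 as written: +12.4 kJ/mol
equation 2 reversed: +84.7 kJ/mol
equation 3 reversed: +198.7 kJ/mol
equation 4 reversed: +125.6 kJ/mol
Summing the manipulated equations, ΔH°rxn = (+12.4) + (+84.7) + (+198.7) + (+125.6) = 421.4 kJ/mol

ΔH°rxn = 421.4 kJ/mol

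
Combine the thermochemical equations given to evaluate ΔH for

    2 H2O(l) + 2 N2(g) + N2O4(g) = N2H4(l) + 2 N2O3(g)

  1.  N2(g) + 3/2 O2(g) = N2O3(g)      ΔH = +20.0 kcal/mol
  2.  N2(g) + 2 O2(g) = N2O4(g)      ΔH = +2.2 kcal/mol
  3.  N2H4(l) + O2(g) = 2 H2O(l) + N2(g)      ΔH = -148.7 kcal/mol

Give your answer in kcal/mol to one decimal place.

ΔH = 186.5 kcal/mol

eq. 1 × 2: (2)·(+20.0) = +40.0 kcal/mol
eq. 2 reversed: -2.2 kcal/mol
eq. 3 reversed: +148.7 kcal/mol
Summing the manipulated equations, ΔH = (2)·(+20.0) + (-1)·(+2.2) + (-1)·(-148.7) = 186.5 kcal/mol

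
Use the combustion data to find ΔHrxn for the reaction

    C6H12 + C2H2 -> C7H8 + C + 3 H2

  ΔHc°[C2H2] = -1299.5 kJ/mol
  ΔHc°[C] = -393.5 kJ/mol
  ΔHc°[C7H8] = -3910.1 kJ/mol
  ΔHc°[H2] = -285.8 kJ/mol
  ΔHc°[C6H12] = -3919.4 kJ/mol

ΔHrxn = -57.9 kJ/mol

With combustion enthalpies, reactants minus products:
= [1·(-3919.4) + 1·(-1299.5)] − [1·(-3910.1) + 1·(-393.5) + 3·(-285.8)]
= -57.9 kJ/mol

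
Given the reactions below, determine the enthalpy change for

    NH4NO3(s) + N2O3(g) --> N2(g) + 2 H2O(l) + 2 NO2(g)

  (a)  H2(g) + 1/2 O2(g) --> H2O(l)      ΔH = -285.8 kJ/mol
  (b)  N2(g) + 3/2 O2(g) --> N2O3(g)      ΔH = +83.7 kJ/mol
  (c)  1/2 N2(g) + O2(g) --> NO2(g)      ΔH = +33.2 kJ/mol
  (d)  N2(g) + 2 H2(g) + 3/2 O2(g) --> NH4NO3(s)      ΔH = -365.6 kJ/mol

ΔH = -223.3 kJ/mol

(a) × 2: (2)·(-285.8) = -571.6 kJ/mol
(b) reversed: -83.7 kJ/mol
(c) × 2: (2)·(+33.2) = +66.4 kJ/mol
(d) reversed: +365.6 kJ/mol
By Hess's law, ΔH = (-571.6) + (-83.7) + (+66.4) + (+365.6) = -223.3 kJ/mol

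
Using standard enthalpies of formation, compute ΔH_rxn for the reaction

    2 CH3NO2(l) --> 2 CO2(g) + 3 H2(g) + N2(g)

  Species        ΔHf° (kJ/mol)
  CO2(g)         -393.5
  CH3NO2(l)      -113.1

ΔH_rxn = -560.8 kJ/mol

Products: 2·(-393.5) + 3·(+0.0) + 1·(+0.0) = -787.0
Reactants: 2·(-113.1) = -226.2
ΔH_rxn = (-787.0) − (-226.2) = -560.8 kJ/mol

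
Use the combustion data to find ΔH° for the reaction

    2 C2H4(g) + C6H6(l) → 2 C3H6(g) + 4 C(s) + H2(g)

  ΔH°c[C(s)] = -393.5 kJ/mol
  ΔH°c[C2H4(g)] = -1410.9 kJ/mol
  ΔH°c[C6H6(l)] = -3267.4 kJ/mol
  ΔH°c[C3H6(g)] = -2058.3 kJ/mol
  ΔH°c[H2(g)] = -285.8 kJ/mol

With combustion enthalpies, reactants minus products:
= [2·(-1410.9) + 1·(-3267.4)] − [2·(-2058.3) + 4·(-393.5) + 1·(-285.8)]
= -112.8 kJ/mol

ΔH° = -112.8 kJ/mol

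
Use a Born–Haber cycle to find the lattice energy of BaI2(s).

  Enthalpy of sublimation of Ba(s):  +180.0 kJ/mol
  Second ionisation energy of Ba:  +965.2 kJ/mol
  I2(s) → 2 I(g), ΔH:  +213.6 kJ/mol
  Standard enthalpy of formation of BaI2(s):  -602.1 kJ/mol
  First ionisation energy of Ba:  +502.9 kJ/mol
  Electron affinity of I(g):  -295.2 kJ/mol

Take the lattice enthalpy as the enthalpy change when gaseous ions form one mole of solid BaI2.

ΔHf° = 1·ΔHsub + 1·(ΣIE) + 1·D(I2) + 2·EA + U
-602.1 = 1·(+180.0) + 1·(+1468.1) + 1·(+213.6) + 2·(-295.2) + U
U = -602.1 − (+1271.3) = -1873.4 kJ/mol

U = -1873.4 kJ/mol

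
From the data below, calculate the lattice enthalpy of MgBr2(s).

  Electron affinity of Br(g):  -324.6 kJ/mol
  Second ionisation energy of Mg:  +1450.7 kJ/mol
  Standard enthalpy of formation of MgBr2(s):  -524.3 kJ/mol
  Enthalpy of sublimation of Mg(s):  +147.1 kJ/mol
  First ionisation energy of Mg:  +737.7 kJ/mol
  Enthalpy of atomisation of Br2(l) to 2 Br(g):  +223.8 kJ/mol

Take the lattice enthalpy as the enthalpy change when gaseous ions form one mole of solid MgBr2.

U = -2434.4 kJ/mol

ΔHf° = 1·ΔHsub + 1·(ΣIE) + 1·D(Br2) + 2·EA + U
-524.3 = 1·(+147.1) + 1·(+2188.4) + 1·(+223.8) + 2·(-324.6) + U
U = -524.3 − (+1910.1) = -2434.4 kJ/mol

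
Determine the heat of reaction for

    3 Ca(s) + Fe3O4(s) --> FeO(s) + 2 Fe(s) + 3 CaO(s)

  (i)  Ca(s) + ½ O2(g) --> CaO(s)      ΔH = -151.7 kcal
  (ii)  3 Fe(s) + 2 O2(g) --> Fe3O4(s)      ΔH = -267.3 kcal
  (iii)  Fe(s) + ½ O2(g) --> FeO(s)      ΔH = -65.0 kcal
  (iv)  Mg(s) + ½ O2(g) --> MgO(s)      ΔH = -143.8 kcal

ΔH = -252.8 kcal

(i) × 3 (scale by 3 for the 3 CaO(s)): (3)·(-151.7) = -455.1 kcal
(ii) reversed (reverse to put Fe3O4(s) on the reactant side): +267.3 kcal
(iii) as written (FeO(s) already on the product side): -65.0 kcal
(iv): not needed (Mg(s) appears nowhere else).
Combining the equations, ΔH = (-455.1) + (+267.3) + (-65.0) = -252.8 kcal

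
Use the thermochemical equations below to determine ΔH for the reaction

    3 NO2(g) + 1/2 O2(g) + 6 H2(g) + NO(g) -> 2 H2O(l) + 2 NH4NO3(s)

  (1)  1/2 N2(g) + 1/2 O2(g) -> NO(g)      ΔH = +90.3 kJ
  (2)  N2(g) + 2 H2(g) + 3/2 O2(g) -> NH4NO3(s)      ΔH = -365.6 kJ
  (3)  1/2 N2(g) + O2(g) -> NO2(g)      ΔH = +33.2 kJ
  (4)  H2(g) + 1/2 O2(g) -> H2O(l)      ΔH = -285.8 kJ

ΔH = -1492.7 kJ

(1) reversed: -90.3 kJ
(2) × 2: (2)·(-365.6) = -731.2 kJ
(3) reversed and × 3: (-3)·(+33.2) = -99.6 kJ
(4) × 2: (2)·(-285.8) = -571.6 kJ
Combining the equations, ΔH = (-1)·(+90.3) + (2)·(-365.6) + (-3)·(+33.2) + (2)·(-285.8) = -1492.7 kJ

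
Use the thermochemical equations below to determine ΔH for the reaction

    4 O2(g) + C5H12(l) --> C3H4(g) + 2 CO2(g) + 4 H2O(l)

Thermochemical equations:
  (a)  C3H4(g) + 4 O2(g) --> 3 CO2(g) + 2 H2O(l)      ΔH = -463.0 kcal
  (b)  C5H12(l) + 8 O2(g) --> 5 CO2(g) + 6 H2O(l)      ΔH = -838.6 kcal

ΔH = -375.6 kcal

(a) reversed: +463.0 kcal
(b) as written: -838.6 kcal
Since enthalpy is a state function, ΔH = (-1)·(-463.0) + (1)·(-838.6) = -375.6 kcal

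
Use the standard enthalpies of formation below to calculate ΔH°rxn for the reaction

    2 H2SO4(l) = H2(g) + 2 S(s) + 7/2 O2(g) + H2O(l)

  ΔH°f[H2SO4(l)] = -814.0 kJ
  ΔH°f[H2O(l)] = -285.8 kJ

ΔH°rxn = 1342.2 kJ

Products: 1·(+0.0) + 2·(+0.0) + 7/2·(+0.0) + 1·(-285.8) = -285.8
Reactants: 2·(-814.0) = -1628.0
ΔH°rxn = (-285.8) − (-1628.0) = 1342.2 kJ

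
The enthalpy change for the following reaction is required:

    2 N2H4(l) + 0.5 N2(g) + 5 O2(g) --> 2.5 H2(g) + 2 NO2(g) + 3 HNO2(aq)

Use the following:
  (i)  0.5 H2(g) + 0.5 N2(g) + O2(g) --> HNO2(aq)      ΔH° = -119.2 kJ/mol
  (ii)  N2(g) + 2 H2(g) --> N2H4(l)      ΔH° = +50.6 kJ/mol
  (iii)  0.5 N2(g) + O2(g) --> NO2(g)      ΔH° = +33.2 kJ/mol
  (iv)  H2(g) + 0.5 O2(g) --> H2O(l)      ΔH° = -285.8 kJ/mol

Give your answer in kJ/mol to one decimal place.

ΔH° = -392.4 kJ/mol

(i) × 3 (×3 to match 3 HNO2(aq) in the target): (3)·(-119.2) = -357.6 kJ/mol
(ii) reversed and × 2 (reverse to put N2H4(l) on the reactant side; scale by 2 for the 2 N2H4(l)): (-2)·(+50.6) = -101.2 kJ/mol
(iii) × 2 (scale by 2 for the 2 NO2(g)): (2)·(+33.2) = +66.4 kJ/mol
(iv): not needed (H2O(l) appears nowhere else).
Since enthalpy is a state function, ΔH° = (-357.6) + (-101.2) + (+66.4) = -392.4 kJ/mol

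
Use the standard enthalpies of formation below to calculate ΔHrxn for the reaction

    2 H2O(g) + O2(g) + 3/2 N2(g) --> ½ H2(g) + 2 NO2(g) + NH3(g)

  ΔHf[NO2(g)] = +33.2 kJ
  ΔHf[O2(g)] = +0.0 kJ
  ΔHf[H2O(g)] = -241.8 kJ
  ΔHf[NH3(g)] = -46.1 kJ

ΔHrxn = 503.9 kJ

ΔH°rxn = Σ nΔHf°(products) − Σ nΔHf°(reactants).
Products: 1/2·(+0.0) + 2·(+33.2) + 1·(-46.1) = +20.3
Reactants: 2·(-241.8) + 1·(+0.0) + 3/2·(+0.0) = -483.6
ΔHrxn = (+20.3) − (-483.6) = 503.9 kJ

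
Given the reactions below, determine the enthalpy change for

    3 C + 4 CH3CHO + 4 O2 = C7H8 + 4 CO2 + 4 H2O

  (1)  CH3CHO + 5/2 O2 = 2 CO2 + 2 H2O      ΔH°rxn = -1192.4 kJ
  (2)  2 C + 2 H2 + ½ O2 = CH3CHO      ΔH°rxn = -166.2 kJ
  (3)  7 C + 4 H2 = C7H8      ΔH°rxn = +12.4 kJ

ΔH°rxn = -2040.0 kJ

(1) × 2: (2)·(-1192.4) = -2384.8 kJ
(2) reversed and × 2: (-2)·(-166.2) = +332.4 kJ
(3) as written: +12.4 kJ
ΔH°rxn = (2)·(-1192.4) + (-2)·(-166.2) + (1)·(+12.4) = -2040.0 kJ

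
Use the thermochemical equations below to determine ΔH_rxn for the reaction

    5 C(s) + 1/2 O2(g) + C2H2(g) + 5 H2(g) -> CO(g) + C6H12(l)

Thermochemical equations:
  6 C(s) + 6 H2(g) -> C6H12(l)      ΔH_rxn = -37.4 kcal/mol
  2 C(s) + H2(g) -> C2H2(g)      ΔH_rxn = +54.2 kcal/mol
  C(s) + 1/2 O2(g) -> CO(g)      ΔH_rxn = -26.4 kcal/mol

ΔH_rxn = -118.0 kcal/mol

equation 1 as written: -37.4 kcal/mol
equation 2 reversed: -54.2 kcal/mol
equation 3 as written: -26.4 kcal/mol
By Hess's law, ΔH_rxn = (-37.4) + (-54.2) + (-26.4) = -118.0 kcal/mol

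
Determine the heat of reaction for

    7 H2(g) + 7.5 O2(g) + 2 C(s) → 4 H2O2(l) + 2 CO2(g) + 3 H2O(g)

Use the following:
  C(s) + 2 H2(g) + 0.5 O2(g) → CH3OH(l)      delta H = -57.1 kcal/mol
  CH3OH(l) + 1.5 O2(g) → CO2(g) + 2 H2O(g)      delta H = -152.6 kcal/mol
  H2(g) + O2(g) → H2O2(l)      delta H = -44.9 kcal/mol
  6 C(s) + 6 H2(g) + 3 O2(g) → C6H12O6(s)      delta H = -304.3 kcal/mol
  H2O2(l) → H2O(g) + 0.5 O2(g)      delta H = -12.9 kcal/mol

equation 1 × 2: (2)·(-57.1) = -114.2 kcal/mol
equation 2 × 2: (2)·(-152.6) = -305.2 kcal/mol
equation 3 × 3: (3)·(-44.9) = -134.7 kcal/mol
equation 4: not needed.
equation 5 reversed: +12.9 kcal/mol
Combining the equations, delta H = (-114.2) + (-305.2) + (-134.7) + (+12.9) = -541.2 kcal/mol

delta H = -541.2 kcal/mol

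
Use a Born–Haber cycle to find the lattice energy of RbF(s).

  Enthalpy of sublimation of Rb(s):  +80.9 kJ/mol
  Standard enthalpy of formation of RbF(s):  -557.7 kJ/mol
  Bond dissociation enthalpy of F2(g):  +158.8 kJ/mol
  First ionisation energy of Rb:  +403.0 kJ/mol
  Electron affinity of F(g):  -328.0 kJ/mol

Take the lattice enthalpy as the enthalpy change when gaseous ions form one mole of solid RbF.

ΔHf° = 1·ΔHsub + 1·(ΣIE) + 1/2·D(F2) + 1·EA + U
-557.7 = 1·(+80.9) + 1·(+403.0) + 1/2·(+158.8) + 1·(-328.0) + U
U = -557.7 − (+235.3) = -793.0 kJ/mol

U = -793.0 kJ/mol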